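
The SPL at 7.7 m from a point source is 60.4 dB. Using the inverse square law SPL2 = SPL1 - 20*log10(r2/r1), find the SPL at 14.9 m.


r2/r1 = 14.9/7.7 = 1.93506
Correction = 20*log10(1.93506) = 5.73389 dB
SPL2 = 60.4 - 5.73389 = 54.666 dB


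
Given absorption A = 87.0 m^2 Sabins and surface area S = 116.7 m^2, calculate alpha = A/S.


Absorption coefficient = absorbed power / incident power
alpha = A / S = 87.0 / 116.7 = 0.7455


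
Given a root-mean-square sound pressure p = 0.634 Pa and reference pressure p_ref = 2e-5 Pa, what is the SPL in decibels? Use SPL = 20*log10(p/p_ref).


p / p_ref = 0.634 / 2e-5 = 31700
SPL = 20 * log10(31700) = 90.021 dB


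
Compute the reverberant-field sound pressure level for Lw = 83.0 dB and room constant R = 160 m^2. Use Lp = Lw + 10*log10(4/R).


4/R = 4/160 = 0.025
Lp = 83.0 + 10*log10(0.025) = 66.979 dB


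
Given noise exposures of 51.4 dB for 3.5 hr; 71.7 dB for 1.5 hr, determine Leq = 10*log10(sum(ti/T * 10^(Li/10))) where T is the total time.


T_total = 3.5 + 1.5 = 5.0 hr
(3.5/5.0) * 10^(51.4/10) = 96626.9
(1.5/5.0) * 10^(71.7/10) = 4.43733e+06
Sum = 96626.9 + 4.43733e+06 = 4.53396e+06
Leq = 10*log10(4.53396e+06) = 66.565 dB


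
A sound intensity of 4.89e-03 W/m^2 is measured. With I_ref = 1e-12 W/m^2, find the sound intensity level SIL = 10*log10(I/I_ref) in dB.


I / I_ref = 4.89e-03 / 1e-12 = 4.89e+09
SIL = 10 * log10(4.89e+09) = 96.893 dB


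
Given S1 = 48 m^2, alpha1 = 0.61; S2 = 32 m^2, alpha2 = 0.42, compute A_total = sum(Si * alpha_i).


48 * 0.61 = 29.28
32 * 0.42 = 13.44
A_total = 29.28 + 13.44 = 42.72 m^2


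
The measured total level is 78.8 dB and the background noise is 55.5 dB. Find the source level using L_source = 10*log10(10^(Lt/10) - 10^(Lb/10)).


10^(78.8/10) = 7.58578e+07
10^(55.5/10) = 354813
Difference = 7.58578e+07 - 354813 = 7.5503e+07
L_source = 10*log10(7.5503e+07) = 78.78 dB


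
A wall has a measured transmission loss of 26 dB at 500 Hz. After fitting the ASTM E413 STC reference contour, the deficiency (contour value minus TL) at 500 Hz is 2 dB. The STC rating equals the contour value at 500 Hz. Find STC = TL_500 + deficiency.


By ASTM E413, STC = value of the fitted reference contour at 500 Hz.
Contour value at 500 Hz = TL_500 + deficiency = 26 + 2 = 28
STC = 28


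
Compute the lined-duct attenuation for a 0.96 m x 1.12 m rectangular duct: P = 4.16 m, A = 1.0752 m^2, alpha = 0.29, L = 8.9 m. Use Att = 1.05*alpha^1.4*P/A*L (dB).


alpha^1.4 = 0.29^1.4 = 0.176749
Attenuation rate = 1.05 * alpha^1.4 * P / A
= 1.05 * 0.176749 * 4.16 / 1.0752 = 0.718043 dB/m
Total Att = 0.718043 * 8.9 = 6.3906 dB


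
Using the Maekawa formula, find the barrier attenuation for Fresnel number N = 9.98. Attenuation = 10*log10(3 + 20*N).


3 + 20*N = 3 + 20*9.98 = 202.6
Att = 10*log10(202.6) = 23.066 dB


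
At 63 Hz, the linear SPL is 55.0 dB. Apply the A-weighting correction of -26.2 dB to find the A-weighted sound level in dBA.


A-weighting table: 63 Hz -> -26.2 dB correction
SPL_A = SPL + correction = 55.0 + (-26.2) = 28.8 dBA


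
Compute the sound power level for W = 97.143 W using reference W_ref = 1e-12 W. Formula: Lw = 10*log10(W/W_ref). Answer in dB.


W / W_ref = 97.143 / 1e-12 = 9.7143e+13
Lw = 10 * log10(9.7143e+13) = 139.87 dB


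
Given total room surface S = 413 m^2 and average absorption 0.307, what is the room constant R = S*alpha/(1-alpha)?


R = 413 * 0.307 / (1 - 0.307) = 182.96 m^2


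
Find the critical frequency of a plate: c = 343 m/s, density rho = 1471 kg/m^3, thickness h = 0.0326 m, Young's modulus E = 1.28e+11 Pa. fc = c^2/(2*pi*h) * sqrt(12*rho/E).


12*rho/E = 12*1471/1.28e+11 = 1.37906e-07
sqrt(12*rho/E) = sqrt(1.37906e-07) = 0.000371357
c^2/(2*pi*h) = 343^2/(2*pi*0.0326) = 574369
fc = 574369 * 0.000371357 = 213.3 Hz


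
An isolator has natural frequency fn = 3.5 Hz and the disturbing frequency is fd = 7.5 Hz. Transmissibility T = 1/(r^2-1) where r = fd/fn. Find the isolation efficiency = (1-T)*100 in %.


r = 7.5 / 3.5 = 2.14286
r^2 - 1 = 2.14286^2 - 1 = 3.59185
T = 1/3.59185 = 0.278408
Efficiency = (1 - 0.278408)*100 = 72.159 %


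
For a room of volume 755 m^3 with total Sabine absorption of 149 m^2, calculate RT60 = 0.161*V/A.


RT60 = 0.161 * 755 / 149 = 0.81581 s


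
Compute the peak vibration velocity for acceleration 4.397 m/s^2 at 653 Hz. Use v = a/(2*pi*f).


omega = 2*pi*f = 2*pi*653 = 4102.92 rad/s
v = a / omega = 4.397 / 4102.92 = 0.0010717 m/s


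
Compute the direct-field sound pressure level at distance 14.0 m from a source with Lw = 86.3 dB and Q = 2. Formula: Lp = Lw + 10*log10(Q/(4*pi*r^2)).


4*pi*r^2 = 4*pi*14.0^2 = 2463.01 m^2
Q / (4*pi*r^2) = 2 / 2463.01 = 0.000812015
Lp = 86.3 + 10*log10(0.000812015) = 55.396 dB


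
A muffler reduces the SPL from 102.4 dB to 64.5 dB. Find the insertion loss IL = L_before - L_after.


Insertion loss = SPL without muffler - SPL with muffler
IL = 102.4 - 64.5 = 37.9 dB


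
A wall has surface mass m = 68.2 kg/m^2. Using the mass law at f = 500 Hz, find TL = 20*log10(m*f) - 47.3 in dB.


m * f = 68.2 * 500 = 34100
20*log10(34100) = 90.6551 dB
TL = 90.6551 - 47.3 = 43.355 dB


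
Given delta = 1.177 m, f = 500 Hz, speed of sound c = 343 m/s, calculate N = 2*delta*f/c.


N = 2*delta*f/c = 2*delta/lambda, where lambda = c/f
lambda = 343 / 500 = 0.686 m
N = 2 * 1.177 / 0.686 = 3.4315


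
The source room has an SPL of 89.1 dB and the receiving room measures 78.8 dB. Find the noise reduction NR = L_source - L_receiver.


NR = L_source - L_receiver (difference between source and receiving room levels)
NR = 89.1 - 78.8 = 10.3 dB


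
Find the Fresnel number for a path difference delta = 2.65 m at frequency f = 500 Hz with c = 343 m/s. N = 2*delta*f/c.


N = 2*delta*f/c = 2*delta/lambda, where lambda = c/f
lambda = 343 / 500 = 0.686 m
N = 2 * 2.65 / 0.686 = 7.7259


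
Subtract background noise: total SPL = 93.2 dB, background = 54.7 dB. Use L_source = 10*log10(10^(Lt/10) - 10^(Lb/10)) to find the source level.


10^(93.2/10) = 2.0893e+09
10^(54.7/10) = 295121
Difference = 2.0893e+09 - 295121 = 2.089e+09
L_source = 10*log10(2.089e+09) = 93.199 dB


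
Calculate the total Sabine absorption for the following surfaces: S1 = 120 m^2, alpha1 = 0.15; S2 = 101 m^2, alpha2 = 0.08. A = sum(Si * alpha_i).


120 * 0.15 = 18
101 * 0.08 = 8.08
A_total = 18 + 8.08 = 26.08 m^2


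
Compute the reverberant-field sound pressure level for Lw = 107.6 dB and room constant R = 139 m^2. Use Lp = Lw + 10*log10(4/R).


4/R = 4/139 = 0.028777
Lp = 107.6 + 10*log10(0.028777) = 92.19 dB


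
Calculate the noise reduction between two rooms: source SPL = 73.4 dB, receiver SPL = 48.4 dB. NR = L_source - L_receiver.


NR = L_source - L_receiver (difference between source and receiving room levels)
NR = 73.4 - 48.4 = 25 dB


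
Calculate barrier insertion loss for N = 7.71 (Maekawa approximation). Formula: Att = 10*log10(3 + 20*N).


3 + 20*N = 3 + 20*7.71 = 157.2
Att = 10*log10(157.2) = 21.965 dB


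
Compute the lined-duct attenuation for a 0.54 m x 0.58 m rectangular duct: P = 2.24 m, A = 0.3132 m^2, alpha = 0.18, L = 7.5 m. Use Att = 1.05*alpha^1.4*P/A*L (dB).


alpha^1.4 = 0.18^1.4 = 0.0906529
Attenuation rate = 1.05 * alpha^1.4 * P / A
= 1.05 * 0.0906529 * 2.24 / 0.3132 = 0.680765 dB/m
Total Att = 0.680765 * 7.5 = 5.1057 dB


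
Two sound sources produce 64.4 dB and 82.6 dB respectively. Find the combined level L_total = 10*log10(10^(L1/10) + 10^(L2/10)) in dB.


10^(64.4/10) = 2.75423e+06
10^(82.6/10) = 1.8197e+08
Sum = 2.75423e+06 + 1.8197e+08 = 1.84724e+08
L_total = 10*log10(1.84724e+08) = 82.665 dB


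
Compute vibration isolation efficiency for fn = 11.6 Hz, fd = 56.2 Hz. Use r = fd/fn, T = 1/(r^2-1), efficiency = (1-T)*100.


r = 56.2 / 11.6 = 4.84483
r^2 - 1 = 4.84483^2 - 1 = 22.4724
T = 1/22.4724 = 0.044499
Efficiency = (1 - 0.044499)*100 = 95.55 %


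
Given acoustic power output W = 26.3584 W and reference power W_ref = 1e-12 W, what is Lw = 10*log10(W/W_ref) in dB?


W / W_ref = 26.3584 / 1e-12 = 2.63584e+13
Lw = 10 * log10(2.63584e+13) = 134.21 dB


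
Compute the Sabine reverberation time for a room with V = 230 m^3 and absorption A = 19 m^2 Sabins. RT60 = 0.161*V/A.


RT60 = 0.161 * 230 / 19 = 1.9489 s


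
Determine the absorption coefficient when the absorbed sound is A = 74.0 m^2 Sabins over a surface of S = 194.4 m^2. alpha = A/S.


Absorption coefficient = absorbed power / incident power
alpha = A / S = 74.0 / 194.4 = 0.38066


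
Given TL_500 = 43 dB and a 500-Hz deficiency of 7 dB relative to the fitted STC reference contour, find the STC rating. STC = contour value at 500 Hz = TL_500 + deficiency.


By ASTM E413, STC = value of the fitted reference contour at 500 Hz.
Contour value at 500 Hz = TL_500 + deficiency = 43 + 7 = 50
STC = 50


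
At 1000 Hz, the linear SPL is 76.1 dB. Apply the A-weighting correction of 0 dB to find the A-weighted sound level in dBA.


A-weighting table: 1000 Hz -> 0 dB correction
SPL_A = SPL + correction = 76.1 + (0) = 76.1 dBA


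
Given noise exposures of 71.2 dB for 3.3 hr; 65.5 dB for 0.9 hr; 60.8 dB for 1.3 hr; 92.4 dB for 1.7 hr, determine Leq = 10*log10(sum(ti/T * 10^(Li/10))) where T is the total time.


T_total = 3.3 + 0.9 + 1.3 + 1.7 = 7.2 hr
(3.3/7.2) * 10^(71.2/10) = 6.04201e+06
(0.9/7.2) * 10^(65.5/10) = 443517
(1.3/7.2) * 10^(60.8/10) = 217076
(1.7/7.2) * 10^(92.4/10) = 4.10314e+08
Sum = 6.04201e+06 + 443517 + 217076 + 4.10314e+08 = 4.17017e+08
Leq = 10*log10(4.17017e+08) = 86.202 dB


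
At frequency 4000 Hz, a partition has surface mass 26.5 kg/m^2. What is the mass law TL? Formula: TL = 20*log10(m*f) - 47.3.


m * f = 26.5 * 4000 = 106000
20*log10(106000) = 100.506 dB
TL = 100.506 - 47.3 = 53.206 dB


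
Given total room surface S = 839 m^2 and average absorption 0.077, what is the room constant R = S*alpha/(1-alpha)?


R = 839 * 0.077 / (1 - 0.077) = 69.992 m^2


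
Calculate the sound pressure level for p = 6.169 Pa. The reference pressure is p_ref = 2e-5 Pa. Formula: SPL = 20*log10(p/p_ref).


p / p_ref = 6.169 / 2e-5 = 308450
SPL = 20 * log10(308450) = 109.78 dB


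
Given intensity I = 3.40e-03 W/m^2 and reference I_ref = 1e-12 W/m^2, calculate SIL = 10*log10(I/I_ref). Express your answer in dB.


I / I_ref = 3.40e-03 / 1e-12 = 3.4e+09
SIL = 10 * log10(3.4e+09) = 95.315 dB


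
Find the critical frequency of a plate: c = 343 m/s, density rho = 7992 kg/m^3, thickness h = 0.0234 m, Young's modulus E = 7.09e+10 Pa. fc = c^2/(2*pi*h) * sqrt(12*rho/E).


12*rho/E = 12*7992/7.09e+10 = 1.35267e-06
sqrt(12*rho/E) = sqrt(1.35267e-06) = 0.00116304
c^2/(2*pi*h) = 343^2/(2*pi*0.0234) = 800189
fc = 800189 * 0.00116304 = 930.65 Hz


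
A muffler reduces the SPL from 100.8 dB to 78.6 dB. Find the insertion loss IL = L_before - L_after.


Insertion loss = SPL without muffler - SPL with muffler
IL = 100.8 - 78.6 = 22.2 dB


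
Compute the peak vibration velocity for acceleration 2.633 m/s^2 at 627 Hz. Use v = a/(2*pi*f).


omega = 2*pi*f = 2*pi*627 = 3939.56 rad/s
v = a / omega = 2.633 / 3939.56 = 0.00066835 m/s


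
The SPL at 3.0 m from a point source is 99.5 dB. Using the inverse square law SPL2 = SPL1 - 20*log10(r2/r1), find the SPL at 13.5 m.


r2/r1 = 13.5/3.0 = 4.5
Correction = 20*log10(4.5) = 13.0643 dB
SPL2 = 99.5 - 13.0643 = 86.436 dB


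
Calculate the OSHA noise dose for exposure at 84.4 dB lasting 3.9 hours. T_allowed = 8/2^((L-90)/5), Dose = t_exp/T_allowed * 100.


T_allowed = 8 / 2^((84.4 - 90)/5) = 17.3878 hr
Dose = 3.9 / 17.3878 * 100 = 22.43 %


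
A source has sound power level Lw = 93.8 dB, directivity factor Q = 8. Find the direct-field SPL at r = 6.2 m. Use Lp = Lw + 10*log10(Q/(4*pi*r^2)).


4*pi*r^2 = 4*pi*6.2^2 = 483.051 m^2
Q / (4*pi*r^2) = 8 / 483.051 = 0.0165614
Lp = 93.8 + 10*log10(0.0165614) = 75.991 dB


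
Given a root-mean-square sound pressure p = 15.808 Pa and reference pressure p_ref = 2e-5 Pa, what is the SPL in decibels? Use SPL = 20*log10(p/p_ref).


p / p_ref = 15.808 / 2e-5 = 790400
SPL = 20 * log10(790400) = 117.96 dB


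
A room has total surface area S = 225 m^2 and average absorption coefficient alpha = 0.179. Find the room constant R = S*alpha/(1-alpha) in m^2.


R = 225 * 0.179 / (1 - 0.179) = 49.056 m^2


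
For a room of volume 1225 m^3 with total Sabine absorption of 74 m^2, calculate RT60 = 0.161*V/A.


RT60 = 0.161 * 1225 / 74 = 2.6652 s


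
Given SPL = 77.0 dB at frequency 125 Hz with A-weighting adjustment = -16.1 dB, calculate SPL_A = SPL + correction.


A-weighting table: 125 Hz -> -16.1 dB correction
SPL_A = SPL + correction = 77.0 + (-16.1) = 60.9 dBA


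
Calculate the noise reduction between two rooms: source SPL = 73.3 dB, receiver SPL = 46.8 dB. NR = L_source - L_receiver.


NR = L_source - L_receiver (difference between source and receiving room levels)
NR = 73.3 - 46.8 = 26.5 dB


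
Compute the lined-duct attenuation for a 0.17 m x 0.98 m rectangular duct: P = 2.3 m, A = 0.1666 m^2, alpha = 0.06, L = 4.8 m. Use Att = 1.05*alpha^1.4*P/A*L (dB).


alpha^1.4 = 0.06^1.4 = 0.0194721
Attenuation rate = 1.05 * alpha^1.4 * P / A
= 1.05 * 0.0194721 * 2.3 / 0.1666 = 0.282264 dB/m
Total Att = 0.282264 * 4.8 = 1.3549 dB


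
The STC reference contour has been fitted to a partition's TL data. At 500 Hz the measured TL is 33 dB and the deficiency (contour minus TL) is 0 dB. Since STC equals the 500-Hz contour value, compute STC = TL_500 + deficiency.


By ASTM E413, STC = value of the fitted reference contour at 500 Hz.
Contour value at 500 Hz = TL_500 + deficiency = 33 + 0 = 33
STC = 33


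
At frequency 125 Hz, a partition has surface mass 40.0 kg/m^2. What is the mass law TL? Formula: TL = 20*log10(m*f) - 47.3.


m * f = 40.0 * 125 = 5000
20*log10(5000) = 73.9794 dB
TL = 73.9794 - 47.3 = 26.679 dB


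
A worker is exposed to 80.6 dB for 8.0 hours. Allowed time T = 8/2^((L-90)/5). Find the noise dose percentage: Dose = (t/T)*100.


T_allowed = 8 / 2^((80.6 - 90)/5) = 29.446 hr
Dose = 8.0 / 29.446 * 100 = 27.168 %


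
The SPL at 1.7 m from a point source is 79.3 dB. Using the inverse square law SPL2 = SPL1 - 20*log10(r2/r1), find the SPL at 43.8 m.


r2/r1 = 43.8/1.7 = 25.7647
Correction = 20*log10(25.7647) = 28.2205 dB
SPL2 = 79.3 - 28.2205 = 51.079 dB


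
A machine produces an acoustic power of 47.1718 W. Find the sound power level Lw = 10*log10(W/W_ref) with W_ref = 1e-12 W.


W / W_ref = 47.1718 / 1e-12 = 4.71718e+13
Lw = 10 * log10(4.71718e+13) = 136.74 dB


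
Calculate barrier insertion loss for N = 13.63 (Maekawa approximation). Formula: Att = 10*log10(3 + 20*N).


3 + 20*N = 3 + 20*13.63 = 275.6
Att = 10*log10(275.6) = 24.403 dB


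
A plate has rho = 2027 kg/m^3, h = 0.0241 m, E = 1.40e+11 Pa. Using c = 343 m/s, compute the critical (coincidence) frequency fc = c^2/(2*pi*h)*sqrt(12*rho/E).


12*rho/E = 12*2027/1.40e+11 = 1.73743e-07
sqrt(12*rho/E) = sqrt(1.73743e-07) = 0.000416825
c^2/(2*pi*h) = 343^2/(2*pi*0.0241) = 776947
fc = 776947 * 0.000416825 = 323.85 Hz


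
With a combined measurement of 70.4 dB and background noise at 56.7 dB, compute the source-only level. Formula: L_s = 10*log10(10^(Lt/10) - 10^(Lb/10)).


10^(70.4/10) = 1.09648e+07
10^(56.7/10) = 467735
Difference = 1.09648e+07 - 467735 = 1.04971e+07
L_source = 10*log10(1.04971e+07) = 70.211 dB


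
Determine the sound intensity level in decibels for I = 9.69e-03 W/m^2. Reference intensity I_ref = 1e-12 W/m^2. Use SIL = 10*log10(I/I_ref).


I / I_ref = 9.69e-03 / 1e-12 = 9.69e+09
SIL = 10 * log10(9.69e+09) = 99.863 dB


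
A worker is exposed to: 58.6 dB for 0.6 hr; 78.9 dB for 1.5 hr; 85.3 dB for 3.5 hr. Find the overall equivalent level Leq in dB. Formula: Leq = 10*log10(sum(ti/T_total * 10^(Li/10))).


T_total = 0.6 + 1.5 + 3.5 = 5.6 hr
(0.6/5.6) * 10^(58.6/10) = 77618.1
(1.5/5.6) * 10^(78.9/10) = 2.07923e+07
(3.5/5.6) * 10^(85.3/10) = 2.11778e+08
Sum = 77618.1 + 2.07923e+07 + 2.11778e+08 = 2.32648e+08
Leq = 10*log10(2.32648e+08) = 83.667 dB


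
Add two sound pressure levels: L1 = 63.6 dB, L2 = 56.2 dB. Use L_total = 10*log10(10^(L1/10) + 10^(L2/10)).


10^(63.6/10) = 2.29087e+06
10^(56.2/10) = 416869
Sum = 2.29087e+06 + 416869 = 2.70774e+06
L_total = 10*log10(2.70774e+06) = 64.326 dB


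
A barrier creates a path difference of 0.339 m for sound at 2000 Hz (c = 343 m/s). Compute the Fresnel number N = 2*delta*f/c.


N = 2*delta*f/c = 2*delta/lambda, where lambda = c/f
lambda = 343 / 2000 = 0.1715 m
N = 2 * 0.339 / 0.1715 = 3.9534


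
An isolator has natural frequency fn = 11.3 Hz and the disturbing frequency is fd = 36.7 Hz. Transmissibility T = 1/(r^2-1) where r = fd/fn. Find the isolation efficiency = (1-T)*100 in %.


r = 36.7 / 11.3 = 3.24779
r^2 - 1 = 3.24779^2 - 1 = 9.54814
T = 1/9.54814 = 0.104732
Efficiency = (1 - 0.104732)*100 = 89.527 %


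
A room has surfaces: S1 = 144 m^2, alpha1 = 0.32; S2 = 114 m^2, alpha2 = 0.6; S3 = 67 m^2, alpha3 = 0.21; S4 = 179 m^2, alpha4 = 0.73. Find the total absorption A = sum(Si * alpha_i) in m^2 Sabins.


144 * 0.32 = 46.08
114 * 0.6 = 68.4
67 * 0.21 = 14.07
179 * 0.73 = 130.67
A_total = 46.08 + 68.4 + 14.07 + 130.67 = 259.22 m^2


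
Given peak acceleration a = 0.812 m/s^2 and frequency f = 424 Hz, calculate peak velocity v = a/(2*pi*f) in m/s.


omega = 2*pi*f = 2*pi*424 = 2664.07 rad/s
v = a / omega = 0.812 / 2664.07 = 0.0003048 m/s


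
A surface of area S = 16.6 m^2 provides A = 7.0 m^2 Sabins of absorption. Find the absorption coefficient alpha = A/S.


Absorption coefficient = absorbed power / incident power
alpha = A / S = 7.0 / 16.6 = 0.42169


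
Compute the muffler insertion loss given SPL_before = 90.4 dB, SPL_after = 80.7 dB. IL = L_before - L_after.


Insertion loss = SPL without muffler - SPL with muffler
IL = 90.4 - 80.7 = 9.7 dB


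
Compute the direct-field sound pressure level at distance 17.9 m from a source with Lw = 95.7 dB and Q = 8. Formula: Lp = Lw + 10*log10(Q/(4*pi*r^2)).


4*pi*r^2 = 4*pi*17.9^2 = 4026.39 m^2
Q / (4*pi*r^2) = 8 / 4026.39 = 0.00198689
Lp = 95.7 + 10*log10(0.00198689) = 68.682 dB


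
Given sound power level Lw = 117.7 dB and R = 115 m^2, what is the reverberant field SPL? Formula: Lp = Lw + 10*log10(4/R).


4/R = 4/115 = 0.0347826
Lp = 117.7 + 10*log10(0.0347826) = 103.11 dB


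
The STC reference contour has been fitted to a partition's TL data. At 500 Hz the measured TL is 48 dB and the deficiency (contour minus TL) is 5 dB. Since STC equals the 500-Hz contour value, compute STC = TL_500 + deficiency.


By ASTM E413, STC = value of the fitted reference contour at 500 Hz.
Contour value at 500 Hz = TL_500 + deficiency = 48 + 5 = 53
STC = 53


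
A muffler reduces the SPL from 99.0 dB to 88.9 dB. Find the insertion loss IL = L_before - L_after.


Insertion loss = SPL without muffler - SPL with muffler
IL = 99.0 - 88.9 = 10.1 dB


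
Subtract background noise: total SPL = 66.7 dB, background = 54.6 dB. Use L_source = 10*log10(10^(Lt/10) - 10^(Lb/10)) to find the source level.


10^(66.7/10) = 4.67735e+06
10^(54.6/10) = 288403
Difference = 4.67735e+06 - 288403 = 4.38895e+06
L_source = 10*log10(4.38895e+06) = 66.424 dB


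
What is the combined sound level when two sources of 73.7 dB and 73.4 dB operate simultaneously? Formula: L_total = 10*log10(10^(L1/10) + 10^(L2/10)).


10^(73.7/10) = 2.34423e+07
10^(73.4/10) = 2.18776e+07
Sum = 2.34423e+07 + 2.18776e+07 = 4.53199e+07
L_total = 10*log10(4.53199e+07) = 76.563 dB


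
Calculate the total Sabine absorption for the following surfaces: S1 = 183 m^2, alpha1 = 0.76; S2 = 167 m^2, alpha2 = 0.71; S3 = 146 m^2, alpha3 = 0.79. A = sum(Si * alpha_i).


183 * 0.76 = 139.08
167 * 0.71 = 118.57
146 * 0.79 = 115.34
A_total = 139.08 + 118.57 + 115.34 = 372.99 m^2


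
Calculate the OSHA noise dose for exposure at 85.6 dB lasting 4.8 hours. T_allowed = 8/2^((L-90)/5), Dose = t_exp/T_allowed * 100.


T_allowed = 8 / 2^((85.6 - 90)/5) = 14.723 hr
Dose = 4.8 / 14.723 * 100 = 32.602 %


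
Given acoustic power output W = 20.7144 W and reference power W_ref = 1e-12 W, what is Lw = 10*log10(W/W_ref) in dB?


W / W_ref = 20.7144 / 1e-12 = 2.07144e+13
Lw = 10 * log10(2.07144e+13) = 133.16 dB


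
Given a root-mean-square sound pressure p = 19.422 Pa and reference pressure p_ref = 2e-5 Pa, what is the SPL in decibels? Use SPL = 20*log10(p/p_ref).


p / p_ref = 19.422 / 2e-5 = 971100
SPL = 20 * log10(971100) = 119.75 dB


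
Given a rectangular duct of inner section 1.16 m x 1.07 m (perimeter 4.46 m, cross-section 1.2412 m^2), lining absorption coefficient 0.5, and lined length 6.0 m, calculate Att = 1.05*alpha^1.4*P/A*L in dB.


alpha^1.4 = 0.5^1.4 = 0.378929
Attenuation rate = 1.05 * alpha^1.4 * P / A
= 1.05 * 0.378929 * 4.46 / 1.2412 = 1.42968 dB/m
Total Att = 1.42968 * 6.0 = 8.5781 dB


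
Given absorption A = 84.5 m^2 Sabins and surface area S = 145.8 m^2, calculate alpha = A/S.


Absorption coefficient = absorbed power / incident power
alpha = A / S = 84.5 / 145.8 = 0.57956


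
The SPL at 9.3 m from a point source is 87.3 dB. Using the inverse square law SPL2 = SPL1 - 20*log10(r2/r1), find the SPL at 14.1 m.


r2/r1 = 14.1/9.3 = 1.51613
Correction = 20*log10(1.51613) = 3.61473 dB
SPL2 = 87.3 - 3.61473 = 83.685 dB


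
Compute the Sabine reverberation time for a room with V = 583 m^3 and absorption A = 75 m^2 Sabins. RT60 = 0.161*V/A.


RT60 = 0.161 * 583 / 75 = 1.2515 s


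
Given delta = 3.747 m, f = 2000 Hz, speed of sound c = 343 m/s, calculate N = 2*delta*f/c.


N = 2*delta*f/c = 2*delta/lambda, where lambda = c/f
lambda = 343 / 2000 = 0.1715 m
N = 2 * 3.747 / 0.1715 = 43.697


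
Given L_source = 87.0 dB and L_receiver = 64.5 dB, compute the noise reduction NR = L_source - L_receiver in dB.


NR = L_source - L_receiver (difference between source and receiving room levels)
NR = 87.0 - 64.5 = 22.5 dB


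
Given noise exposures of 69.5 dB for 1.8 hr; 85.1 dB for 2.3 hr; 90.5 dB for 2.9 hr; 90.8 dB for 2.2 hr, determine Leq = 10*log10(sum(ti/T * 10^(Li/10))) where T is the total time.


T_total = 1.8 + 2.3 + 2.9 + 2.2 = 9.2 hr
(1.8/9.2) * 10^(69.5/10) = 1.74375e+06
(2.3/9.2) * 10^(85.1/10) = 8.08984e+07
(2.9/9.2) * 10^(90.5/10) = 3.5368e+08
(2.2/9.2) * 10^(90.8/10) = 2.87498e+08
Sum = 1.74375e+06 + 8.08984e+07 + 3.5368e+08 + 2.87498e+08 = 7.2382e+08
Leq = 10*log10(7.2382e+08) = 88.596 dB


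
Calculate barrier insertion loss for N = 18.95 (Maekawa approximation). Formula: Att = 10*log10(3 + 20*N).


3 + 20*N = 3 + 20*18.95 = 382
Att = 10*log10(382) = 25.821 dB


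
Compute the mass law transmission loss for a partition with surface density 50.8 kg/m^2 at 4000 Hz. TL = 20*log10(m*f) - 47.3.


m * f = 50.8 * 4000 = 203200
20*log10(203200) = 106.158 dB
TL = 106.158 - 47.3 = 58.858 dB


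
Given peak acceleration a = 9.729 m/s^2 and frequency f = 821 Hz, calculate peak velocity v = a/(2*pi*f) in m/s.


omega = 2*pi*f = 2*pi*821 = 5158.5 rad/s
v = a / omega = 9.729 / 5158.5 = 0.001886 m/s


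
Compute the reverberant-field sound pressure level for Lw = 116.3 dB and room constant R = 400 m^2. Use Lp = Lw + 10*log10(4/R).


4/R = 4/400 = 0.01
Lp = 116.3 + 10*log10(0.01) = 96.3 dB


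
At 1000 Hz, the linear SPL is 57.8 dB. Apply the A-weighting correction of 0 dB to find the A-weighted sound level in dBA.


A-weighting table: 1000 Hz -> 0 dB correction
SPL_A = SPL + correction = 57.8 + (0) = 57.8 dBA


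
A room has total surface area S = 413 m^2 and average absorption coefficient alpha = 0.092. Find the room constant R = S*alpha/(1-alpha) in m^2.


R = 413 * 0.092 / (1 - 0.092) = 41.846 m^2


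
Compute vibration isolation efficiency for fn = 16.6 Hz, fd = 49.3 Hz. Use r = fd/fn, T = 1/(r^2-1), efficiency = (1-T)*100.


r = 49.3 / 16.6 = 2.96988
r^2 - 1 = 2.96988^2 - 1 = 7.82019
T = 1/7.82019 = 0.127874
Efficiency = (1 - 0.127874)*100 = 87.213 %


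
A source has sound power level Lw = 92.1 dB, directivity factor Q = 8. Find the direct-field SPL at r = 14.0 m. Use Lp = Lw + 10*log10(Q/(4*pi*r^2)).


4*pi*r^2 = 4*pi*14.0^2 = 2463.01 m^2
Q / (4*pi*r^2) = 8 / 2463.01 = 0.00324806
Lp = 92.1 + 10*log10(0.00324806) = 67.216 dB


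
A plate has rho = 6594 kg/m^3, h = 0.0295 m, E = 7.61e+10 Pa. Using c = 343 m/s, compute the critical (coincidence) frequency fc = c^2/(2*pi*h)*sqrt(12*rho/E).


12*rho/E = 12*6594/7.61e+10 = 1.03979e-06
sqrt(12*rho/E) = sqrt(1.03979e-06) = 0.0010197
c^2/(2*pi*h) = 343^2/(2*pi*0.0295) = 634726
fc = 634726 * 0.0010197 = 647.23 Hz


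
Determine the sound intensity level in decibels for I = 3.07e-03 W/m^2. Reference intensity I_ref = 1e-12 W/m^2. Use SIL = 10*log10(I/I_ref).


I / I_ref = 3.07e-03 / 1e-12 = 3.07e+09
SIL = 10 * log10(3.07e+09) = 94.871 dB


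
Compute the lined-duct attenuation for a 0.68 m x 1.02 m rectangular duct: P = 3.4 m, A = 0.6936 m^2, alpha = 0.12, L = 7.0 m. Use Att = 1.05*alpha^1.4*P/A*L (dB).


alpha^1.4 = 0.12^1.4 = 0.0513871
Attenuation rate = 1.05 * alpha^1.4 * P / A
= 1.05 * 0.0513871 * 3.4 / 0.6936 = 0.264492 dB/m
Total Att = 0.264492 * 7.0 = 1.8514 dB


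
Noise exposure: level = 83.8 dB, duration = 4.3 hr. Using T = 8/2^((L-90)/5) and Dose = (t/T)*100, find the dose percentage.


T_allowed = 8 / 2^((83.8 - 90)/5) = 18.8959 hr
Dose = 4.3 / 18.8959 * 100 = 22.756 %


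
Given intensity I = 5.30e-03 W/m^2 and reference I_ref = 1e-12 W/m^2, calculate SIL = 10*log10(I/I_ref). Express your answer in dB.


I / I_ref = 5.30e-03 / 1e-12 = 5.3e+09
SIL = 10 * log10(5.3e+09) = 97.243 dB


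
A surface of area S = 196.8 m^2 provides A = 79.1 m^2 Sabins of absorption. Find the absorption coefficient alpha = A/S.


Absorption coefficient = absorbed power / incident power
alpha = A / S = 79.1 / 196.8 = 0.40193


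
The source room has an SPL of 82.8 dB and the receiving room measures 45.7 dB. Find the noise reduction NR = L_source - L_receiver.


NR = L_source - L_receiver (difference between source and receiving room levels)
NR = 82.8 - 45.7 = 37.1 dB


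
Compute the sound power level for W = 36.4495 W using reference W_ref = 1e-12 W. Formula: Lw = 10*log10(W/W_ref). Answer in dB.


W / W_ref = 36.4495 / 1e-12 = 3.64495e+13
Lw = 10 * log10(3.64495e+13) = 135.62 dB


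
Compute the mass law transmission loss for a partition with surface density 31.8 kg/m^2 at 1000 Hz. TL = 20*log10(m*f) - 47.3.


m * f = 31.8 * 1000 = 31800
20*log10(31800) = 90.0485 dB
TL = 90.0485 - 47.3 = 42.749 dB


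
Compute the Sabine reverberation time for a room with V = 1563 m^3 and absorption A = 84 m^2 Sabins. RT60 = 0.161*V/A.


RT60 = 0.161 * 1563 / 84 = 2.9958 s


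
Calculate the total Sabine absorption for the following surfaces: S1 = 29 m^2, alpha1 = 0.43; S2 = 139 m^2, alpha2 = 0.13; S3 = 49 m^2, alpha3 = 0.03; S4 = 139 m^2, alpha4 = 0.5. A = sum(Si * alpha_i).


29 * 0.43 = 12.47
139 * 0.13 = 18.07
49 * 0.03 = 1.47
139 * 0.5 = 69.5
A_total = 12.47 + 18.07 + 1.47 + 69.5 = 101.51 m^2


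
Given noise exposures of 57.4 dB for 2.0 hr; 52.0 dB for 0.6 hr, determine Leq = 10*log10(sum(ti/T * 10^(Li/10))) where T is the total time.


T_total = 2.0 + 0.6 = 2.6 hr
(2.0/2.6) * 10^(57.4/10) = 422724
(0.6/2.6) * 10^(52.0/10) = 36574.5
Sum = 422724 + 36574.5 = 459298
Leq = 10*log10(459298) = 56.621 dB


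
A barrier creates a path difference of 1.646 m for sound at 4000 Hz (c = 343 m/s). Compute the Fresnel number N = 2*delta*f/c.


N = 2*delta*f/c = 2*delta/lambda, where lambda = c/f
lambda = 343 / 4000 = 0.08575 m
N = 2 * 1.646 / 0.08575 = 38.391


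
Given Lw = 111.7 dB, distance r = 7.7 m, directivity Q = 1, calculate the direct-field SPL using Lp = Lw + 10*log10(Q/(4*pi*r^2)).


4*pi*r^2 = 4*pi*7.7^2 = 745.06 m^2
Q / (4*pi*r^2) = 1 / 745.06 = 0.00134217
Lp = 111.7 + 10*log10(0.00134217) = 82.978 dB


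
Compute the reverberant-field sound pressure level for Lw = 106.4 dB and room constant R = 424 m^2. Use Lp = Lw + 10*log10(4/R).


4/R = 4/424 = 0.00943396
Lp = 106.4 + 10*log10(0.00943396) = 86.147 dB


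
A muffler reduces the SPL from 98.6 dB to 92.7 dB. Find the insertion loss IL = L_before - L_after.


Insertion loss = SPL without muffler - SPL with muffler
IL = 98.6 - 92.7 = 5.9 dB


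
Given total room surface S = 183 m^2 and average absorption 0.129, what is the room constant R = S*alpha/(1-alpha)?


R = 183 * 0.129 / (1 - 0.129) = 27.103 m^2


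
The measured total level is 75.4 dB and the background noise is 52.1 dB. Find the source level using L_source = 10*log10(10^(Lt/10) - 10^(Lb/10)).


10^(75.4/10) = 3.46737e+07
10^(52.1/10) = 162181
Difference = 3.46737e+07 - 162181 = 3.45115e+07
L_source = 10*log10(3.45115e+07) = 75.38 dB


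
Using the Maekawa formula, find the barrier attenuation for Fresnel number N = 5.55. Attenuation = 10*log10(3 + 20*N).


3 + 20*N = 3 + 20*5.55 = 114
Att = 10*log10(114) = 20.569 dB


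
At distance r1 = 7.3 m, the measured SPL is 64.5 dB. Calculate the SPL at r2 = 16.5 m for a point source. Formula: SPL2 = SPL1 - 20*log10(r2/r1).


r2/r1 = 16.5/7.3 = 2.26027
Correction = 20*log10(2.26027) = 7.08321 dB
SPL2 = 64.5 - 7.08321 = 57.417 dB


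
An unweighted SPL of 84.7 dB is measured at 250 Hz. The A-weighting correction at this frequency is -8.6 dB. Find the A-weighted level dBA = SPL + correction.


A-weighting table: 250 Hz -> -8.6 dB correction
SPL_A = SPL + correction = 84.7 + (-8.6) = 76.1 dBA


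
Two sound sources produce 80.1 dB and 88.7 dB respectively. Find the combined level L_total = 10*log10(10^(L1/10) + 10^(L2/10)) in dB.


10^(80.1/10) = 1.02329e+08
10^(88.7/10) = 7.4131e+08
Sum = 1.02329e+08 + 7.4131e+08 = 8.43639e+08
L_total = 10*log10(8.43639e+08) = 89.262 dB


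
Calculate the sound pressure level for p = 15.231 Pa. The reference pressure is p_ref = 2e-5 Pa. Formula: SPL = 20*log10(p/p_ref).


p / p_ref = 15.231 / 2e-5 = 761550
SPL = 20 * log10(761550) = 117.63 dB


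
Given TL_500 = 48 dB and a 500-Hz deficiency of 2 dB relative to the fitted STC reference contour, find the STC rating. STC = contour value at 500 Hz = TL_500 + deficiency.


By ASTM E413, STC = value of the fitted reference contour at 500 Hz.
Contour value at 500 Hz = TL_500 + deficiency = 48 + 2 = 50
STC = 50


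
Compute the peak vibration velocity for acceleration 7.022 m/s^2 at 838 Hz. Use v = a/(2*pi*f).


omega = 2*pi*f = 2*pi*838 = 5265.31 rad/s
v = a / omega = 7.022 / 5265.31 = 0.0013336 m/s


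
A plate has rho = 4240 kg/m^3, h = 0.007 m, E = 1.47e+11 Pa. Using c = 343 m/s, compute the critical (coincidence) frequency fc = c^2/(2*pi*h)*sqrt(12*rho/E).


12*rho/E = 12*4240/1.47e+11 = 3.46122e-07
sqrt(12*rho/E) = sqrt(3.46122e-07) = 0.000588321
c^2/(2*pi*h) = 343^2/(2*pi*0.007) = 2.67492e+06
fc = 2.67492e+06 * 0.000588321 = 1573.7 Hz


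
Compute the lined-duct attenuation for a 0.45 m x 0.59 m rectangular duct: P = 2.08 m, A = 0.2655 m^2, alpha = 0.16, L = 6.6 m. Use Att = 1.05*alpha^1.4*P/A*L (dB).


alpha^1.4 = 0.16^1.4 = 0.076872
Attenuation rate = 1.05 * alpha^1.4 * P / A
= 1.05 * 0.076872 * 2.08 / 0.2655 = 0.632348 dB/m
Total Att = 0.632348 * 6.6 = 4.1735 dB


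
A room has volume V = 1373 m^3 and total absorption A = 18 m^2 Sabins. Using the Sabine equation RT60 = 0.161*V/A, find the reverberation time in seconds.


RT60 = 0.161 * 1373 / 18 = 12.281 s


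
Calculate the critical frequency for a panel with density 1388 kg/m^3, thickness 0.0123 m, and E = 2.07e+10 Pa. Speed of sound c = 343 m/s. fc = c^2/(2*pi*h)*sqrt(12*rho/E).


12*rho/E = 12*1388/2.07e+10 = 8.04638e-07
sqrt(12*rho/E) = sqrt(8.04638e-07) = 0.000897016
c^2/(2*pi*h) = 343^2/(2*pi*0.0123) = 1.52231e+06
fc = 1.52231e+06 * 0.000897016 = 1365.5 Hz


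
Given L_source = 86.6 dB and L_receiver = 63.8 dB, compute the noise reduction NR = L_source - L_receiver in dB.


NR = L_source - L_receiver (difference between source and receiving room levels)
NR = 86.6 - 63.8 = 22.8 dB


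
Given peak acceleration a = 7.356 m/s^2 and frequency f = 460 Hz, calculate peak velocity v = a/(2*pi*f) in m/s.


omega = 2*pi*f = 2*pi*460 = 2890.27 rad/s
v = a / omega = 7.356 / 2890.27 = 0.0025451 m/s


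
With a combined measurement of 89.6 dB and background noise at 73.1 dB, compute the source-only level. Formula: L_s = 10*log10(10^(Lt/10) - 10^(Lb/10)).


10^(89.6/10) = 9.12011e+08
10^(73.1/10) = 2.04174e+07
Difference = 9.12011e+08 - 2.04174e+07 = 8.91594e+08
L_source = 10*log10(8.91594e+08) = 89.502 dB


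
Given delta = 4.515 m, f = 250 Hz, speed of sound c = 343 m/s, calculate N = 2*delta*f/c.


N = 2*delta*f/c = 2*delta/lambda, where lambda = c/f
lambda = 343 / 250 = 1.372 m
N = 2 * 4.515 / 1.372 = 6.5816


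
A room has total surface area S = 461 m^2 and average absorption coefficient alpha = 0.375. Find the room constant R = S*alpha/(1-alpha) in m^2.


R = 461 * 0.375 / (1 - 0.375) = 276.6 m^2


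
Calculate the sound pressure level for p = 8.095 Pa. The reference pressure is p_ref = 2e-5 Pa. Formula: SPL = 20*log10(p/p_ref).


p / p_ref = 8.095 / 2e-5 = 404750
SPL = 20 * log10(404750) = 112.14 dB


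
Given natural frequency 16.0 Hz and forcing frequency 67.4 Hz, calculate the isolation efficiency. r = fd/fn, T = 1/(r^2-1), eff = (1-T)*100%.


r = 67.4 / 16.0 = 4.2125
r^2 - 1 = 4.2125^2 - 1 = 16.7452
T = 1/16.7452 = 0.0597186
Efficiency = (1 - 0.0597186)*100 = 94.028 %


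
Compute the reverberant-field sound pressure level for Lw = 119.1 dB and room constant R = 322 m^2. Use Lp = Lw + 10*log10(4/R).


4/R = 4/322 = 0.0124224
Lp = 119.1 + 10*log10(0.0124224) = 100.04 dB


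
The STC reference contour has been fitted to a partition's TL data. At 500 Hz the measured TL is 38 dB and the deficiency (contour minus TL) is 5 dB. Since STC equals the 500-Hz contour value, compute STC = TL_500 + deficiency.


By ASTM E413, STC = value of the fitted reference contour at 500 Hz.
Contour value at 500 Hz = TL_500 + deficiency = 38 + 5 = 43
STC = 43


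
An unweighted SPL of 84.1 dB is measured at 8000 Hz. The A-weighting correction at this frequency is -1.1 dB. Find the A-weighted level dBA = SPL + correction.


A-weighting table: 8000 Hz -> -1.1 dB correction
SPL_A = SPL + correction = 84.1 + (-1.1) = 83 dBA


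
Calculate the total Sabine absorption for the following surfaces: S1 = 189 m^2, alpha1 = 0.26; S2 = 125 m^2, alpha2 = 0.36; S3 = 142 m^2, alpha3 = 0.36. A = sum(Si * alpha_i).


189 * 0.26 = 49.14
125 * 0.36 = 45
142 * 0.36 = 51.12
A_total = 49.14 + 45 + 51.12 = 145.26 m^2


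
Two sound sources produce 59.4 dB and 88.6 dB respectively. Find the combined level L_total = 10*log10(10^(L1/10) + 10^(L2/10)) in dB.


10^(59.4/10) = 870964
10^(88.6/10) = 7.24436e+08
Sum = 870964 + 7.24436e+08 = 7.25307e+08
L_total = 10*log10(7.25307e+08) = 88.605 dB


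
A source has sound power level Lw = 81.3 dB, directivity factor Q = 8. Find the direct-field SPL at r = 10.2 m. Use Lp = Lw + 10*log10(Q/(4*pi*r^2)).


4*pi*r^2 = 4*pi*10.2^2 = 1307.41 m^2
Q / (4*pi*r^2) = 8 / 1307.41 = 0.00611897
Lp = 81.3 + 10*log10(0.00611897) = 59.167 dB


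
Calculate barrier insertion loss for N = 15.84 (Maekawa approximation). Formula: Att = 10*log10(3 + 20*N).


3 + 20*N = 3 + 20*15.84 = 319.8
Att = 10*log10(319.8) = 25.049 dB


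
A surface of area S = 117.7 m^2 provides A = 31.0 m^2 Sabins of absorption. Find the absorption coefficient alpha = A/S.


Absorption coefficient = absorbed power / incident power
alpha = A / S = 31.0 / 117.7 = 0.26338


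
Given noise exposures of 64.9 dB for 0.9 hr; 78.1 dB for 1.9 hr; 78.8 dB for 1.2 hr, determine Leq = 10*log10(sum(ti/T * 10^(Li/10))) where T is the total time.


T_total = 0.9 + 1.9 + 1.2 = 4.0 hr
(0.9/4.0) * 10^(64.9/10) = 695316
(1.9/4.0) * 10^(78.1/10) = 3.06686e+07
(1.2/4.0) * 10^(78.8/10) = 2.27573e+07
Sum = 695316 + 3.06686e+07 + 2.27573e+07 = 5.41212e+07
Leq = 10*log10(5.41212e+07) = 77.334 dB


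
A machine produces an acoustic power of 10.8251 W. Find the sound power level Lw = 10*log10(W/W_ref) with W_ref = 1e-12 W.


W / W_ref = 10.8251 / 1e-12 = 1.08251e+13
Lw = 10 * log10(1.08251e+13) = 130.34 dB


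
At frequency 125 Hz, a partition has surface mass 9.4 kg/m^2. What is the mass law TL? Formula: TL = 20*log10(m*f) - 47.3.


m * f = 9.4 * 125 = 1175
20*log10(1175) = 61.4008 dB
TL = 61.4008 - 47.3 = 14.101 dB


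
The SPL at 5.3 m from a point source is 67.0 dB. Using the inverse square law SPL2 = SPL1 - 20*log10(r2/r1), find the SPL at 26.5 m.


r2/r1 = 26.5/5.3 = 5
Correction = 20*log10(5) = 13.9794 dB
SPL2 = 67.0 - 13.9794 = 53.021 dB


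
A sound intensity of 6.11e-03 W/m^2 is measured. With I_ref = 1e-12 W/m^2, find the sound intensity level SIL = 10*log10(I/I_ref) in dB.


I / I_ref = 6.11e-03 / 1e-12 = 6.11e+09
SIL = 10 * log10(6.11e+09) = 97.86 dB


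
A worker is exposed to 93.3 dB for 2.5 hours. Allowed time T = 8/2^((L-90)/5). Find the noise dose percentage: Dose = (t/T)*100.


T_allowed = 8 / 2^((93.3 - 90)/5) = 5.06303 hr
Dose = 2.5 / 5.06303 * 100 = 49.378 %


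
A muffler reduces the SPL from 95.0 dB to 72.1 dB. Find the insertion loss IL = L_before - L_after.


Insertion loss = SPL without muffler - SPL with muffler
IL = 95.0 - 72.1 = 22.9 dB


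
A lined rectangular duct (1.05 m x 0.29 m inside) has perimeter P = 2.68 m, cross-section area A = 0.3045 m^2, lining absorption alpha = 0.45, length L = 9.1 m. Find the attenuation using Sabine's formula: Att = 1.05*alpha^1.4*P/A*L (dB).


alpha^1.4 = 0.45^1.4 = 0.326962
Attenuation rate = 1.05 * alpha^1.4 * P / A
= 1.05 * 0.326962 * 2.68 / 0.3045 = 3.02158 dB/m
Total Att = 3.02158 * 9.1 = 27.496 dB


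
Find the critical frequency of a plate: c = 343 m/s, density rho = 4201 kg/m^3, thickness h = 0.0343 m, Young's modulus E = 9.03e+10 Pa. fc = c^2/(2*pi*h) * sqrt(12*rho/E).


12*rho/E = 12*4201/9.03e+10 = 5.58272e-07
sqrt(12*rho/E) = sqrt(5.58272e-07) = 0.000747176
c^2/(2*pi*h) = 343^2/(2*pi*0.0343) = 545901
fc = 545901 * 0.000747176 = 407.88 Hz


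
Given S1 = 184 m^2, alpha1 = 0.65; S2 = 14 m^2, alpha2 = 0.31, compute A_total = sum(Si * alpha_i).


184 * 0.65 = 119.6
14 * 0.31 = 4.34
A_total = 119.6 + 4.34 = 123.94 m^2


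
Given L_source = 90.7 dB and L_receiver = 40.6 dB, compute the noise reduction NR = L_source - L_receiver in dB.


NR = L_source - L_receiver (difference between source and receiving room levels)
NR = 90.7 - 40.6 = 50.1 dB


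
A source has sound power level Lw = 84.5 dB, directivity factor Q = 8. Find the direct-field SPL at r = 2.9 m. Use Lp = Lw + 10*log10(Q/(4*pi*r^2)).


4*pi*r^2 = 4*pi*2.9^2 = 105.683 m^2
Q / (4*pi*r^2) = 8 / 105.683 = 0.0756981
Lp = 84.5 + 10*log10(0.0756981) = 73.291 dB


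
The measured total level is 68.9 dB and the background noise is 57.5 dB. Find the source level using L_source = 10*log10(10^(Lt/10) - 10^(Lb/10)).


10^(68.9/10) = 7.76247e+06
10^(57.5/10) = 562341
Difference = 7.76247e+06 - 562341 = 7.20013e+06
L_source = 10*log10(7.20013e+06) = 68.573 dB


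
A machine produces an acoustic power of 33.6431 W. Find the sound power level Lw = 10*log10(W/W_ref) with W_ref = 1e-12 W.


W / W_ref = 33.6431 / 1e-12 = 3.36431e+13
Lw = 10 * log10(3.36431e+13) = 135.27 dB


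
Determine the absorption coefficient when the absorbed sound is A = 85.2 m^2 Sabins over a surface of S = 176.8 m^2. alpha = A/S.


Absorption coefficient = absorbed power / incident power
alpha = A / S = 85.2 / 176.8 = 0.4819


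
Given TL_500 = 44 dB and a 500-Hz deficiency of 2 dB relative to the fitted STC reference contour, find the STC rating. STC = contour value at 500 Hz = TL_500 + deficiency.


By ASTM E413, STC = value of the fitted reference contour at 500 Hz.
Contour value at 500 Hz = TL_500 + deficiency = 44 + 2 = 46
STC = 46
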